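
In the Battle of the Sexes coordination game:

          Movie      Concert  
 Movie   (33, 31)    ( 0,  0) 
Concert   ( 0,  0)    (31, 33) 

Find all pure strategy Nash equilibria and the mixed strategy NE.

Pure NE: (Movie, Movie) and (Concert, Concert); Mixed NE: p = 0.5156, q = 0.4844

Work:
Check pure NE:
(Movie, Movie): (33, 31) - no unilateral deviation beneficial
(Concert, Concert): (31, 33) - no unilateral deviation beneficial
Mixed NE: P1 plays Movie with p = 0.5156, P2 plays Movie with q = 0.4844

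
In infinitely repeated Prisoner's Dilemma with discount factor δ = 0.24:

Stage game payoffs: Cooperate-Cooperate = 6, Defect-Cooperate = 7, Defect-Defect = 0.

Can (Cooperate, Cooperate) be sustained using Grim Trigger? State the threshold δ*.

δ* = 0.1429; since δ = 0.24 ≥ 0.1429, cooperation can be sustained

Work:
For Grim Trigger:
Cooperate forever: 6/(1-δ)
Defect then punished: 7 + 0·δ/(1-δ)
Need: 6/(1-δ) ≥ 7 + 0·δ/(1-δ)
Solving: δ ≥ (T-R)/(T-P) = (7-6)/(7-0) = 0.1429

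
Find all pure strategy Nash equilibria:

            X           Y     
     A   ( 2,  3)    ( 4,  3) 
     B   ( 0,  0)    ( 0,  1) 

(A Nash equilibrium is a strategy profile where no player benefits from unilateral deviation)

Nash equilibrium: (A, X), (A, Y)

Work:
Best responses:
  P1 vs X: payoffs [2, 0] → best response A (payoff 2)
  P1 vs Y: payoffs [4, 0] → best response A (payoff 4)
  P2 vs A: payoffs [3, 3] → best response X/Y (payoff 3)
  P2 vs B: payoffs [0, 1] → best response Y (payoff 1)
Mutual best responses: (A,X), (A,Y) → Nash equilibria.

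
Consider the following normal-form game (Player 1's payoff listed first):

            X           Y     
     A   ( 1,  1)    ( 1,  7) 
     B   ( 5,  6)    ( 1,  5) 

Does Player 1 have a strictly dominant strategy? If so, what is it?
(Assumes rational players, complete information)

No strictly dominant strategy exists for Player 1

Work:
A strategy strictly dominates another if it gives a strictly higher payoff against every opponent action. Compare each pair of P1's strategies column-by-column:
  A vs B: [1 vs 5, 1 vs 1] → A does not strictly dominate B (column X: 1 ≤ 5)
  B vs A: [5 vs 1, 1 vs 1] → B does not strictly dominate A (column Y: 1 ≤ 1)
No single strategy strictly dominates all others → no strictly dominant strategy.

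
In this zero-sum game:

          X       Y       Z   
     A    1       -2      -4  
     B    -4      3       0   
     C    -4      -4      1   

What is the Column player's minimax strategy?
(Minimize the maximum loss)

Column should play X or Z (all achieve the minimum), value = 1

Work:
Column player minimizes Row's maximum payoff:
Column X: max payoff to Row = 1
Column Y: max payoff to Row = 3
Column Z: max payoff to Row = 1
Minimum is 1, achieved by columns X, Z (tied).
Each of X or Z is a minimax strategy.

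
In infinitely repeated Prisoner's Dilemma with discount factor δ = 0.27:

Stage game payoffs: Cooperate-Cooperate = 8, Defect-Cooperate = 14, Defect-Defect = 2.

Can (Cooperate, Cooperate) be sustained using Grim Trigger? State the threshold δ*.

δ* = 0.5; since δ = 0.27 < 0.5, cooperation cannot be sustained

Work:
For Grim Trigger:
Cooperate forever: 8/(1-δ)
Defect then punished: 14 + 2·δ/(1-δ)
Need: 8/(1-δ) ≥ 14 + 2·δ/(1-δ)
Solving: δ ≥ (T-R)/(T-P) = (14-8)/(14-2) = 0.5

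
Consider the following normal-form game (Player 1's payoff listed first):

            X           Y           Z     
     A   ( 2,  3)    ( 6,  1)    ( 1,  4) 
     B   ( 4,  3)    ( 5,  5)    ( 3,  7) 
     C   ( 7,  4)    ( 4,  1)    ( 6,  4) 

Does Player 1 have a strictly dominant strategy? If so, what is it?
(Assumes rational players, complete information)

No strictly dominant strategy exists for Player 1

Work:
A strategy strictly dominates another if it gives a strictly higher payoff against every opponent action. Compare each pair of P1's strategies column-by-column:
  A vs B: [2 vs 4, 6 vs 5, 1 vs 3] → A does not strictly dominate B (column X: 2 ≤ 4)
  A vs C: [2 vs 7, 6 vs 4, 1 vs 6] → A does not strictly dominate C (column X: 2 ≤ 7)
  B vs A: [4 vs 2, 5 vs 6, 3 vs 1] → B does not strictly dominate A (column Y: 5 ≤ 6)
  B vs C: [4 vs 7, 5 vs 4, 3 vs 6] → B does not strictly dominate C (column X: 4 ≤ 7)
  C vs A: [7 vs 2, 4 vs 6, 6 vs 1] → C does not strictly dominate A (column Y: 4 ≤ 6)
  C vs B: [7 vs 4, 4 vs 5, 6 vs 3] → C does not strictly dominate B (column Y: 4 ≤ 5)
No single strategy strictly dominates all others → no strictly dominant strategy.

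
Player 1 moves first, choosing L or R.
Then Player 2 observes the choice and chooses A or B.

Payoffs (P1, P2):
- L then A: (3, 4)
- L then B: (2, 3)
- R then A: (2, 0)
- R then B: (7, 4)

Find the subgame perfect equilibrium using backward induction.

P1 plays R, P2 plays A after L and B after R; Payoff (7, 4)

Work:
Backward induction:
After L: P2 chooses A → P1 gets 3
After R: P2 chooses B → P1 gets 7
P1 chooses R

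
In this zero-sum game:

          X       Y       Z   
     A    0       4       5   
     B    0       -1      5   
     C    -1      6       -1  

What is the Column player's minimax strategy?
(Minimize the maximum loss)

Column should play X, value = 0

Work:
Column player minimizes Row's maximum payoff:
Column X: max payoff to Row = 0
Column Y: max payoff to Row = 6
Column Z: max payoff to Row = 5
Minimum is 0, achieved by column X.
Minimax strategy: X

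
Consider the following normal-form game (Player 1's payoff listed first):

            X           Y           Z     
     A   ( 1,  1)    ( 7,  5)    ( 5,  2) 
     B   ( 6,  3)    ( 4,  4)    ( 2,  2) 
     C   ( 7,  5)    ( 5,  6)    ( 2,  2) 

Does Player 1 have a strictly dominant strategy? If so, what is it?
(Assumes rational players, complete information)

No strictly dominant strategy exists for Player 1

Work:
A strategy strictly dominates another if it gives a strictly higher payoff against every opponent action. Compare each pair of P1's strategies column-by-column:
  A vs B: [1 vs 6, 7 vs 4, 5 vs 2] → A does not strictly dominate B (column X: 1 ≤ 6)
  A vs C: [1 vs 7, 7 vs 5, 5 vs 2] → A does not strictly dominate C (column X: 1 ≤ 7)
  B vs A: [6 vs 1, 4 vs 7, 2 vs 5] → B does not strictly dominate A (column Y: 4 ≤ 7)
  B vs C: [6 vs 7, 4 vs 5, 2 vs 2] → B does not strictly dominate C (column X: 6 ≤ 7)
  C vs A: [7 vs 1, 5 vs 7, 2 vs 5] → C does not strictly dominate A (column Y: 5 ≤ 7)
  C vs B: [7 vs 6, 5 vs 4, 2 vs 2] → C does not strictly dominate B (column Z: 2 ≤ 2)
No single strategy strictly dominates all others → no strictly dominant strategy.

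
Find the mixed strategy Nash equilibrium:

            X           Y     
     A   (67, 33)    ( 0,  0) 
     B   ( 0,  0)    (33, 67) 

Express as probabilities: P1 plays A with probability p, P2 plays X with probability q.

p = 0.67, q = 0.33

Work:
Find probabilities that make opponent indifferent:
P2 chooses q to make P1 indifferent between A and B
P1 chooses p to make P2 indifferent between X and Y
Mixed NE: P1 plays (A: 0.67, B: 0.33), P2 plays (X: 0.33, Y: 0.67)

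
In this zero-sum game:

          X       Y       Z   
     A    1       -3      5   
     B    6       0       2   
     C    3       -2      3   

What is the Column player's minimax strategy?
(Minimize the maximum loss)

Column should play Y, value = 0

Work:
Column player minimizes Row's maximum payoff:
Column X: max payoff to Row = 6
Column Y: max payoff to Row = 0
Column Z: max payoff to Row = 5
Minimum is 0, achieved by column Y.
Minimax strategy: Y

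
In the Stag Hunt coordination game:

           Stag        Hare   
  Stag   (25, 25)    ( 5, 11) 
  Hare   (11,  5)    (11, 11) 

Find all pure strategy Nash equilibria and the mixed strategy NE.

Pure NE: (Stag, Stag) and (Hare, Hare); Mixed NE: p = 0.3, q = 0.3

Work:
Check pure NE:
(Stag, Stag): (25, 25) - no unilateral deviation beneficial
(Hare, Hare): (11, 11) - no unilateral deviation beneficial
Mixed NE: P1 plays Stag with p = 0.3, P2 plays Stag with q = 0.3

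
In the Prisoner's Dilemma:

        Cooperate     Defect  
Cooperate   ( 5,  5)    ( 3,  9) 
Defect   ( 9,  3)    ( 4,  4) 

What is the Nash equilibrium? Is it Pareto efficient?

(Defect, Defect) is NE; not Pareto efficient

Work:
Defect dominates Cooperate for both players:
If P2 cooperates: Defect (9) > Cooperate (5)
If P2 defects: Defect (4) > Cooperate (3)
NE: (Defect, Defect) with payoff (4, 4)
But (Cooperate, Cooperate) = (5, 5) Pareto dominates (4, 4)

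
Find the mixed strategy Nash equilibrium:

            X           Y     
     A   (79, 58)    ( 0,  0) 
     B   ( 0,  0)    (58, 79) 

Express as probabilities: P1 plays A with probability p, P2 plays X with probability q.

p = 0.5766, q = 0.4234

Work:
Find probabilities that make opponent indifferent:
P2 chooses q to make P1 indifferent between A and B
P1 chooses p to make P2 indifferent between X and Y
Mixed NE: P1 plays (A: 0.5766, B: 0.4234), P2 plays (X: 0.4234, Y: 0.5766)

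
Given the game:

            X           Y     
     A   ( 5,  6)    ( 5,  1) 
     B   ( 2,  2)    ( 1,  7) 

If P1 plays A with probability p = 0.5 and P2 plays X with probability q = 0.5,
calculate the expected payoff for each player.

E[P1] = 3.25, E[P2] = 4.0

Work:
E[P1] = p·q·π₁(A,X) + p·(1-q)·π₁(A,Y) + (1-p)·q·π₁(B,X) + (1-p)·(1-q)·π₁(B,Y)
= 0.5·0.5·5 + 0.5·0.5·5 + 0.5·0.5·2 + 0.5·0.5·1
= 3.25

E[P2] = 4.0 (similar calculation)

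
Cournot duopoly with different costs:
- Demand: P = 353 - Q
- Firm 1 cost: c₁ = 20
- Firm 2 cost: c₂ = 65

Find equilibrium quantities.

q₁* = 126.0, q₂* = 81.0

Work:
Reaction: q₁ = (353 - 20 - q₂)/2
Reaction: q₂ = (353 - 65 - q₁)/2
Solve simultaneously:
q₁* = (353 - 2×20 + 65)/3 = 126.0
q₂* = (353 - 2×65 + 20)/3 = 81.0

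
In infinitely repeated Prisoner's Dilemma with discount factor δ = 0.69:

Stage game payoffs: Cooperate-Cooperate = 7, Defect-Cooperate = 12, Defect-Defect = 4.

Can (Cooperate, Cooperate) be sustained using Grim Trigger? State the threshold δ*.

δ* = 0.625; since δ = 0.69 ≥ 0.625, cooperation can be sustained

Work:
For Grim Trigger:
Cooperate forever: 7/(1-δ)
Defect then punished: 12 + 4·δ/(1-δ)
Need: 7/(1-δ) ≥ 12 + 4·δ/(1-δ)
Solving: δ ≥ (T-R)/(T-P) = (12-7)/(12-4) = 0.625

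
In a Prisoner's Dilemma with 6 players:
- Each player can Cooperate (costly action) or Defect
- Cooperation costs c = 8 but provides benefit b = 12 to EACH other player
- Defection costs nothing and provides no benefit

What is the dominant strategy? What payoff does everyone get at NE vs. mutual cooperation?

Dominant: Defect; NE payoff = 0; Coop payoff = 52

Work:
Defect dominates (saves cost c = 8, benefit to others is external)
NE: All defect → everyone gets 0
If all cooperate: each receives (5)×12 - 8 = 52
Social dilemma: 52 > 0 but NE gives 0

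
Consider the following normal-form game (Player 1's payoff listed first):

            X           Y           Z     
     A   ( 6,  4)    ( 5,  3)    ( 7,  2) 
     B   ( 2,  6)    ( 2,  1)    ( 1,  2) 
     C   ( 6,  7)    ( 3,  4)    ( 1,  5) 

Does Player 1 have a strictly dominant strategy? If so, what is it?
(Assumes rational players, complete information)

No strictly dominant strategy exists for Player 1

Work:
A strategy strictly dominates another if it gives a strictly higher payoff against every opponent action. Compare each pair of P1's strategies column-by-column:
  A vs B: [6 vs 2, 5 vs 2, 7 vs 1] → A strictly dominates B
  A vs C: [6 vs 6, 5 vs 3, 7 vs 1] → A does not strictly dominate C (column X: 6 ≤ 6)
  B vs A: [2 vs 6, 2 vs 5, 1 vs 7] → B does not strictly dominate A (column X: 2 ≤ 6)
  B vs C: [2 vs 6, 2 vs 3, 1 vs 1] → B does not strictly dominate C (column X: 2 ≤ 6)
  C vs A: [6 vs 6, 3 vs 5, 1 vs 7] → C does not strictly dominate A (column X: 6 ≤ 6)
  C vs B: [6 vs 2, 3 vs 2, 1 vs 1] → C does not strictly dominate B (column Z: 1 ≤ 1)
No single strategy strictly dominates all others → no strictly dominant strategy.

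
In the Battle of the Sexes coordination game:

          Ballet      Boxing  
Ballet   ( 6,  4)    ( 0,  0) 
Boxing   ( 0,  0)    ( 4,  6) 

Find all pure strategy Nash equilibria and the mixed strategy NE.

Pure NE: (Ballet, Ballet) and (Boxing, Boxing); Mixed NE: p = 0.6, q = 0.4

Work:
Check pure NE:
(Ballet, Ballet): (6, 4) - no unilateral deviation beneficial
(Boxing, Boxing): (4, 6) - no unilateral deviation beneficial
Mixed NE: P1 plays Ballet with p = 0.6, P2 plays Ballet with q = 0.4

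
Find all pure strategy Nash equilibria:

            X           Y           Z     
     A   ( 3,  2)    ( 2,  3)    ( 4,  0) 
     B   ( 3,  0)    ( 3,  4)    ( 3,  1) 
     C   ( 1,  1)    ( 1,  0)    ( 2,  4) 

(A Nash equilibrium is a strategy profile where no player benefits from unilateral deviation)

Nash equilibrium: (B, Y)

Work:
Best responses:
  P1 vs X: payoffs [3, 3, 1] → best response A/B (payoff 3)
  P1 vs Y: payoffs [2, 3, 1] → best response B (payoff 3)
  P1 vs Z: payoffs [4, 3, 2] → best response A (payoff 4)
  P2 vs A: payoffs [2, 3, 0] → best response Y (payoff 3)
  P2 vs B: payoffs [0, 4, 1] → best response Y (payoff 4)
  P2 vs C: payoffs [1, 0, 4] → best response Z (payoff 4)
Mutual best responses: (B,Y) → Nash equilibria.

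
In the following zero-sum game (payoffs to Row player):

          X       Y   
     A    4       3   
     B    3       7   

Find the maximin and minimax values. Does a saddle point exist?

Maximin = 3, Minimax = 4, Saddle: False

Work:
Row minimums: [3, 3] → maximin = 3
Column maximums: [4, 7] → minimax = 4
No saddle point (maximin ≠ minimax). Mixed strategy needed.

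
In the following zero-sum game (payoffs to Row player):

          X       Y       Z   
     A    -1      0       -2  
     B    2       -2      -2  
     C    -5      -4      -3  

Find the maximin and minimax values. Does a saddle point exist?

Maximin = -2, Minimax = -2, Saddle: True

Work:
Row minimums: [-2, -2, -5] → maximin = -2
Column maximums: [2, 0, -2] → minimax = -2
Saddle point exists! Game value = -2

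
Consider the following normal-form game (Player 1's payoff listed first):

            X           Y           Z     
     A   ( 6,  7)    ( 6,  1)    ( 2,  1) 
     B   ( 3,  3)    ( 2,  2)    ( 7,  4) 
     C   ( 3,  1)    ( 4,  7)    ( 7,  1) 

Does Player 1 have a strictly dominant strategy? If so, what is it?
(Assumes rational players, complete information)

No strictly dominant strategy exists for Player 1

Work:
A strategy strictly dominates another if it gives a strictly higher payoff against every opponent action. Compare each pair of P1's strategies column-by-column:
  A vs B: [6 vs 3, 6 vs 2, 2 vs 7] → A does not strictly dominate B (column Z: 2 ≤ 7)
  A vs C: [6 vs 3, 6 vs 4, 2 vs 7] → A does not strictly dominate C (column Z: 2 ≤ 7)
  B vs A: [3 vs 6, 2 vs 6, 7 vs 2] → B does not strictly dominate A (column X: 3 ≤ 6)
  B vs C: [3 vs 3, 2 vs 4, 7 vs 7] → B does not strictly dominate C (column X: 3 ≤ 3)
  C vs A: [3 vs 6, 4 vs 6, 7 vs 2] → C does not strictly dominate A (column X: 3 ≤ 6)
  C vs B: [3 vs 3, 4 vs 2, 7 vs 7] → C does not strictly dominate B (column X: 3 ≤ 3)
No single strategy strictly dominates all others → no strictly dominant strategy.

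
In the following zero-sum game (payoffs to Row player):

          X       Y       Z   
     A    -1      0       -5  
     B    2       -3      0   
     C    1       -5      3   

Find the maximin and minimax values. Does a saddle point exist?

Maximin = -3, Minimax = 0, Saddle: False

Work:
Row minimums: [-5, -3, -5] → maximin = -3
Column maximums: [2, 0, 3] → minimax = 0
No saddle point (maximin ≠ minimax). Mixed strategy needed.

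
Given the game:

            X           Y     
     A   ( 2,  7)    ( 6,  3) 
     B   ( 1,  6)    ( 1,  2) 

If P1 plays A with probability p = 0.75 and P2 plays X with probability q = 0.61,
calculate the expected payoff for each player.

E[P1] = 2.92, E[P2] = 5.19

Work:
E[P1] = p·q·π₁(A,X) + p·(1-q)·π₁(A,Y) + (1-p)·q·π₁(B,X) + (1-p)·(1-q)·π₁(B,Y)
= 0.75·0.61·2 + 0.75·0.39·6 + 0.25·0.61·1 + 0.25·0.39·1
= 2.92

E[P2] = 5.19 (similar calculation)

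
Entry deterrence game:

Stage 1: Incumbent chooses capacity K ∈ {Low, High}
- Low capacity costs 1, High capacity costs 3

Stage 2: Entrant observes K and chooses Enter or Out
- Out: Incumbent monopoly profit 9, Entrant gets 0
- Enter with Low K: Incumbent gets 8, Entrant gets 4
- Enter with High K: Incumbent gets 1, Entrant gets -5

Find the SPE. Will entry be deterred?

SPE: (Low, Enter|Low, Out|High); Entry not deterred. Incumbent net profit = 7, Entrant gets 4

Work:
After Low K: Entrant enters (4 > 0)
After High K: Entrant stays out (-5 < 0)
Incumbent: Low → 8−1=7, High → 9−3=6
Incumbent chooses Low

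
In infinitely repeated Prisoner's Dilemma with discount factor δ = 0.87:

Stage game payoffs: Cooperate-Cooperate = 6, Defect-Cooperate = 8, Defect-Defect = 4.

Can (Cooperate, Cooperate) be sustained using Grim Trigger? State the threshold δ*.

δ* = 0.5; since δ = 0.87 ≥ 0.5, cooperation can be sustained

Work:
For Grim Trigger:
Cooperate forever: 6/(1-δ)
Defect then punished: 8 + 4·δ/(1-δ)
Need: 6/(1-δ) ≥ 8 + 4·δ/(1-δ)
Solving: δ ≥ (T-R)/(T-P) = (8-6)/(8-4) = 0.5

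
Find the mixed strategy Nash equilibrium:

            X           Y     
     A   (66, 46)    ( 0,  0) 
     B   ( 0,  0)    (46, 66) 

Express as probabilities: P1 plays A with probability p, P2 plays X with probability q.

p = 0.5893, q = 0.4107

Work:
Find probabilities that make opponent indifferent:
P2 chooses q to make P1 indifferent between A and B
P1 chooses p to make P2 indifferent between X and Y
Mixed NE: P1 plays (A: 0.5893, B: 0.4107), P2 plays (X: 0.4107, Y: 0.5893)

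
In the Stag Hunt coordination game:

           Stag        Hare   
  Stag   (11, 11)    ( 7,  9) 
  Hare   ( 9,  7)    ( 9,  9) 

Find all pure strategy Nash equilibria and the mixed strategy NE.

Pure NE: (Stag, Stag) and (Hare, Hare); Mixed NE: p = 0.5, q = 0.5

Work:
Check pure NE:
(Stag, Stag): (11, 11) - no unilateral deviation beneficial
(Hare, Hare): (9, 9) - no unilateral deviation beneficial
Mixed NE: P1 plays Stag with p = 0.5, P2 plays Stag with q = 0.5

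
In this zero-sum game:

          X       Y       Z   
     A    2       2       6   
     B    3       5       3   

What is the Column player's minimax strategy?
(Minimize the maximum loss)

Column should play X, value = 3

Work:
Column player minimizes Row's maximum payoff:
Column X: max payoff to Row = 3
Column Y: max payoff to Row = 5
Column Z: max payoff to Row = 6
Minimum is 3, achieved by column X.
Minimax strategy: X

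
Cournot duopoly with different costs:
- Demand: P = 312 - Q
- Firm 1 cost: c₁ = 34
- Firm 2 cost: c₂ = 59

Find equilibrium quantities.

q₁* = 101.0, q₂* = 76.0

Work:
Reaction: q₁ = (312 - 34 - q₂)/2
Reaction: q₂ = (312 - 59 - q₁)/2
Solve simultaneously:
q₁* = (312 - 2×34 + 59)/3 = 101.0
q₂* = (312 - 2×59 + 34)/3 = 76.0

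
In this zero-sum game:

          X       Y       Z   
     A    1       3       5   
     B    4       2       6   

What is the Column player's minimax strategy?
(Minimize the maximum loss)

Column should play Y, value = 3

Work:
Column player minimizes Row's maximum payoff:
Column X: max payoff to Row = 4
Column Y: max payoff to Row = 3
Column Z: max payoff to Row = 6
Minimum is 3, achieved by column Y.
Minimax strategy: Y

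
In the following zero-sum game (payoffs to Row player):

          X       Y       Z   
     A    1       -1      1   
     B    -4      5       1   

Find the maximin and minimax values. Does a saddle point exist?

Maximin = -1, Minimax = 1, Saddle: False

Work:
Row minimums: [-1, -4] → maximin = -1
Column maximums: [1, 5, 1] → minimax = 1
No saddle point (maximin ≠ minimax). Mixed strategy needed.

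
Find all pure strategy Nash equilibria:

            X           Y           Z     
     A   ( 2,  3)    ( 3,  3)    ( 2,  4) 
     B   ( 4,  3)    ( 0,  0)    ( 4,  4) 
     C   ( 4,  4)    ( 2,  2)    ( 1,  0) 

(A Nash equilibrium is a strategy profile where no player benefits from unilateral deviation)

Nash equilibrium: (B, Z), (C, X)

Work:
Best responses:
  P1 vs X: payoffs [2, 4, 4] → best response B/C (payoff 4)
  P1 vs Y: payoffs [3, 0, 2] → best response A (payoff 3)
  P1 vs Z: payoffs [2, 4, 1] → best response B (payoff 4)
  P2 vs A: payoffs [3, 3, 4] → best response Z (payoff 4)
  P2 vs B: payoffs [3, 0, 4] → best response Z (payoff 4)
  P2 vs C: payoffs [4, 2, 0] → best response X (payoff 4)
Mutual best responses: (B,Z), (C,X) → Nash equilibria.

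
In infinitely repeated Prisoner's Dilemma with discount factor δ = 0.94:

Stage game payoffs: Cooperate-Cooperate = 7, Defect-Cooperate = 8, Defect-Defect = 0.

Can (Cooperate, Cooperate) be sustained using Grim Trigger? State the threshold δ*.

δ* = 0.125; since δ = 0.94 ≥ 0.125, cooperation can be sustained

Work:
For Grim Trigger:
Cooperate forever: 7/(1-δ)
Defect then punished: 8 + 0·δ/(1-δ)
Need: 7/(1-δ) ≥ 8 + 0·δ/(1-δ)
Solving: δ ≥ (T-R)/(T-P) = (8-7)/(8-0) = 0.125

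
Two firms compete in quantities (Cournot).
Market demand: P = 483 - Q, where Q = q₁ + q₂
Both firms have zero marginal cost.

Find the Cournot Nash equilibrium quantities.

q₁* = q₂* = 161.0; P* = 161.0

Work:
Profit: π_i = P·q_i = (a - q_i - q_j)·q_i
FOC: ∂π_i/∂q_i = a - 2q_i - q_j = 0
Reaction function: q_i = (483 - q_j)/2
Symmetry: q* = 483/3 = 161.0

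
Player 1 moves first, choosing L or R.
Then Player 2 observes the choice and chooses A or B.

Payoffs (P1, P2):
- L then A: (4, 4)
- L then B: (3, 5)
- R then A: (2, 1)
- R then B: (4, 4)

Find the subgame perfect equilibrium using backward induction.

P1 plays R, P2 plays B after L and B after R; Payoff (4, 4)

Work:
Backward induction:
After L: P2 chooses B → P1 gets 3
After R: P2 chooses B → P1 gets 4
P1 chooses R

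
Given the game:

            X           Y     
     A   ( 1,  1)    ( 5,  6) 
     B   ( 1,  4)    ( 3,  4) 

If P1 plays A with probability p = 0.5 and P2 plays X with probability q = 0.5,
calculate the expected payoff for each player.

E[P1] = 2.5, E[P2] = 3.75

Work:
E[P1] = p·q·π₁(A,X) + p·(1-q)·π₁(A,Y) + (1-p)·q·π₁(B,X) + (1-p)·(1-q)·π₁(B,Y)
= 0.5·0.5·1 + 0.5·0.5·5 + 0.5·0.5·1 + 0.5·0.5·3
= 2.5

E[P2] = 3.75 (similar calculation)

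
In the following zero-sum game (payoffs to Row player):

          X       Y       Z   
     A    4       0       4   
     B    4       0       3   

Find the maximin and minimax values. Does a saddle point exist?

Maximin = 0, Minimax = 0, Saddle: True

Work:
Row minimums: [0, 0] → maximin = 0
Column maximums: [4, 0, 4] → minimax = 0
Saddle point exists! Game value = 0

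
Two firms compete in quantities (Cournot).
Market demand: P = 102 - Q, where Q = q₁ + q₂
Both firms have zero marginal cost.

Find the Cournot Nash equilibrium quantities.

q₁* = q₂* = 34.0; P* = 34.0

Work:
Profit: π_i = P·q_i = (a - q_i - q_j)·q_i
FOC: ∂π_i/∂q_i = a - 2q_i - q_j = 0
Reaction function: q_i = (102 - q_j)/2
Symmetry: q* = 102/3 = 34.0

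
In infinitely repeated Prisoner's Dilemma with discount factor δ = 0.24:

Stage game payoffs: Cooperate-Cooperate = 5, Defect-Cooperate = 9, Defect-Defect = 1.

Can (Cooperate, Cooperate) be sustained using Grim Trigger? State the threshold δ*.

δ* = 0.5; since δ = 0.24 < 0.5, cooperation cannot be sustained

Work:
For Grim Trigger:
Cooperate forever: 5/(1-δ)
Defect then punished: 9 + 1·δ/(1-δ)
Need: 5/(1-δ) ≥ 9 + 1·δ/(1-δ)
Solving: δ ≥ (T-R)/(T-P) = (9-5)/(9-1) = 0.5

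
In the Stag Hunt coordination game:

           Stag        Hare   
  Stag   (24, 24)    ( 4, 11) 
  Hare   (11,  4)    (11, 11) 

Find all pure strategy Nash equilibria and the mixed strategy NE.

Pure NE: (Stag, Stag) and (Hare, Hare); Mixed NE: p = 0.35, q = 0.35

Work:
Check pure NE:
(Stag, Stag): (24, 24) - no unilateral deviation beneficial
(Hare, Hare): (11, 11) - no unilateral deviation beneficial
Mixed NE: P1 plays Stag with p = 0.35, P2 plays Stag with q = 0.35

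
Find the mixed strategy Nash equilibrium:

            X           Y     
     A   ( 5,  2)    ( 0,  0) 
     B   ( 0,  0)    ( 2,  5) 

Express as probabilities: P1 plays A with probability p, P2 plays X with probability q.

p = 0.7143, q = 0.2857

Work:
Find probabilities that make opponent indifferent:
P2 chooses q to make P1 indifferent between A and B
P1 chooses p to make P2 indifferent between X and Y
Mixed NE: P1 plays (A: 0.7143, B: 0.2857), P2 plays (X: 0.2857, Y: 0.7143)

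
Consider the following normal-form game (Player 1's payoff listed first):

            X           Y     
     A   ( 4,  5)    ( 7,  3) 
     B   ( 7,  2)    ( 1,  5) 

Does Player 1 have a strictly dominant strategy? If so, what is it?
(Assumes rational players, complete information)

No strictly dominant strategy exists for Player 1

Work:
A strategy strictly dominates another if it gives a strictly higher payoff against every opponent action. Compare each pair of P1's strategies column-by-column:
  A vs B: [4 vs 7, 7 vs 1] → A does not strictly dominate B (column X: 4 ≤ 7)
  B vs A: [7 vs 4, 1 vs 7] → B does not strictly dominate A (column Y: 1 ≤ 7)
No single strategy strictly dominates all others → no strictly dominant strategy.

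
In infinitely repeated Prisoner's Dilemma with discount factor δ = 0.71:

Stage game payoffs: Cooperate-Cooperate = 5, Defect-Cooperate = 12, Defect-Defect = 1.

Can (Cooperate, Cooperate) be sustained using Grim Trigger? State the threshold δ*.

δ* = 0.6364; since δ = 0.71 ≥ 0.6364, cooperation can be sustained

Work:
For Grim Trigger:
Cooperate forever: 5/(1-δ)
Defect then punished: 12 + 1·δ/(1-δ)
Need: 5/(1-δ) ≥ 12 + 1·δ/(1-δ)
Solving: δ ≥ (T-R)/(T-P) = (12-5)/(12-1) = 0.6364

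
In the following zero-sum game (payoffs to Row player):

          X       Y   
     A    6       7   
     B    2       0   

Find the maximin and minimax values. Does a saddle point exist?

Maximin = 6, Minimax = 6, Saddle: True

Work:
Row minimums: [6, 0] → maximin = 6
Column maximums: [6, 7] → minimax = 6
Saddle point exists! Game value = 6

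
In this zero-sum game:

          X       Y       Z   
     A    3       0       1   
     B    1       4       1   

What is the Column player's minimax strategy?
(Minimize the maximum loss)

Column should play Z, value = 1

Work:
Column player minimizes Row's maximum payoff:
Column X: max payoff to Row = 3
Column Y: max payoff to Row = 4
Column Z: max payoff to Row = 1
Minimum is 1, achieved by column Z.
Minimax strategy: Z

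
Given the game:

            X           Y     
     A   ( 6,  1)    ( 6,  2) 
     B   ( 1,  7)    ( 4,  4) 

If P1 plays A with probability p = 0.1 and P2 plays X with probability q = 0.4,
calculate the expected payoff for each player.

E[P1] = 3.12, E[P2] = 4.84

Work:
E[P1] = p·q·π₁(A,X) + p·(1-q)·π₁(A,Y) + (1-p)·q·π₁(B,X) + (1-p)·(1-q)·π₁(B,Y)
= 0.1·0.4·6 + 0.1·0.6·6 + 0.9·0.4·1 + 0.9·0.6·4
= 3.12

E[P2] = 4.84 (similar calculation)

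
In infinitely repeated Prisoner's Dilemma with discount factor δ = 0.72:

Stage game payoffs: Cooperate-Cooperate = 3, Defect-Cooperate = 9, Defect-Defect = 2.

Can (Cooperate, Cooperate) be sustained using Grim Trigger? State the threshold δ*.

δ* = 0.8571; since δ = 0.72 < 0.8571, cooperation cannot be sustained

Work:
For Grim Trigger:
Cooperate forever: 3/(1-δ)
Defect then punished: 9 + 2·δ/(1-δ)
Need: 3/(1-δ) ≥ 9 + 2·δ/(1-δ)
Solving: δ ≥ (T-R)/(T-P) = (9-3)/(9-2) = 0.8571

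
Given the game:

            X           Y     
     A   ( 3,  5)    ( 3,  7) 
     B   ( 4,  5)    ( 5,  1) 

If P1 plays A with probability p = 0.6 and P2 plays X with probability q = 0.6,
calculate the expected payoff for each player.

E[P1] = 3.56, E[P2] = 4.84

Work:
E[P1] = p·q·π₁(A,X) + p·(1-q)·π₁(A,Y) + (1-p)·q·π₁(B,X) + (1-p)·(1-q)·π₁(B,Y)
= 0.6·0.6·3 + 0.6·0.4·3 + 0.4·0.6·4 + 0.4·0.4·5
= 3.56

E[P2] = 4.84 (similar calculation)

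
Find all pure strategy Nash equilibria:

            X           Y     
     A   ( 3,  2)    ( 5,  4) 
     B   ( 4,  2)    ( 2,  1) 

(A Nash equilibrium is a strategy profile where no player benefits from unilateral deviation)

Nash equilibrium: (A, Y), (B, X)

Work:
Best responses:
  P1 vs X: payoffs [3, 4] → best response B (payoff 4)
  P1 vs Y: payoffs [5, 2] → best response A (payoff 5)
  P2 vs A: payoffs [2, 4] → best response Y (payoff 4)
  P2 vs B: payoffs [2, 1] → best response X (payoff 2)
Mutual best responses: (A,Y), (B,X) → Nash equilibria.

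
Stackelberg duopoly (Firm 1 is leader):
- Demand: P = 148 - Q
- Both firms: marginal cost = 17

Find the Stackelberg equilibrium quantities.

q₁* (leader) = 65.5, q₂* (follower) = 32.75

Work:
Follower's reaction: q₂ = (a - c - q₁)/2
Leader substitutes: π₁ = q₁·(a - q₁ - (a-c-q₁)/2 - c)
FOC: q₁* = (148 - 17)/2 = 65.50
Then: q₂* = (148 - 17 - 65.5)/2 = 32.75
Leader has first-mover advantage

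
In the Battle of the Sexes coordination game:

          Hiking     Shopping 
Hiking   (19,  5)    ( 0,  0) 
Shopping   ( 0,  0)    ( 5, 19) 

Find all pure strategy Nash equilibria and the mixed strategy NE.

Pure NE: (Hiking, Hiking) and (Shopping, Shopping); Mixed NE: p = 0.7917, q = 0.2083

Work:
Check pure NE:
(Hiking, Hiking): (19, 5) - no unilateral deviation beneficial
(Shopping, Shopping): (5, 19) - no unilateral deviation beneficial
Mixed NE: P1 plays Hiking with p = 0.7917, P2 plays Hiking with q = 0.2083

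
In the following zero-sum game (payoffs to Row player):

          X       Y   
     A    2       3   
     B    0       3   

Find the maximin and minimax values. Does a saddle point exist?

Maximin = 2, Minimax = 2, Saddle: True

Work:
Row minimums: [2, 0] → maximin = 2
Column maximums: [2, 3] → minimax = 2
Saddle point exists! Game value = 2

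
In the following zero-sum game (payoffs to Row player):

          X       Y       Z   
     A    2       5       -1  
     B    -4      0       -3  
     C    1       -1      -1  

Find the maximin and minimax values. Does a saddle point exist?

Maximin = -1, Minimax = -1, Saddle: True

Work:
Row minimums: [-1, -4, -1] → maximin = -1
Column maximums: [2, 5, -1] → minimax = -1
Saddle point exists! Game value = -1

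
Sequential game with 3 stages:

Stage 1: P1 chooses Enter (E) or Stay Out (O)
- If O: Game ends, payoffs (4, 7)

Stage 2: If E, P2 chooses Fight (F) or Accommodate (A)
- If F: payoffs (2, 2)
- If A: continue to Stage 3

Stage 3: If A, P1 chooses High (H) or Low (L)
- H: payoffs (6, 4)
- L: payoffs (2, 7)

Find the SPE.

SPE: (E, A, H); Outcome (6, 4)

Work:
Stage 3: P1 chooses H (6 vs 2)
Stage 2: P2: F->2, A->4 (anticipating H). Choose A
Stage 1: P1: O->4, E->6 (anticipating A, H). Choose E
SPE path: E -> A -> H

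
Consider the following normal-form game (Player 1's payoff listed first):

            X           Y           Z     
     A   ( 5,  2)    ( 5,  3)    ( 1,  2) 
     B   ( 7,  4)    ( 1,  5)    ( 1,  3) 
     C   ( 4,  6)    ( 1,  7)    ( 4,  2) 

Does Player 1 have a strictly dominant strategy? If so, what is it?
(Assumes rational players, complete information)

No strictly dominant strategy exists for Player 1

Work:
A strategy strictly dominates another if it gives a strictly higher payoff against every opponent action. Compare each pair of P1's strategies column-by-column:
  A vs B: [5 vs 7, 5 vs 1, 1 vs 1] → A does not strictly dominate B (column X: 5 ≤ 7)
  A vs C: [5 vs 4, 5 vs 1, 1 vs 4] → A does not strictly dominate C (column Z: 1 ≤ 4)
  B vs A: [7 vs 5, 1 vs 5, 1 vs 1] → B does not strictly dominate A (column Y: 1 ≤ 5)
  B vs C: [7 vs 4, 1 vs 1, 1 vs 4] → B does not strictly dominate C (column Y: 1 ≤ 1)
  C vs A: [4 vs 5, 1 vs 5, 4 vs 1] → C does not strictly dominate A (column X: 4 ≤ 5)
  C vs B: [4 vs 7, 1 vs 1, 4 vs 1] → C does not strictly dominate B (column X: 4 ≤ 7)
No single strategy strictly dominates all others → no strictly dominant strategy.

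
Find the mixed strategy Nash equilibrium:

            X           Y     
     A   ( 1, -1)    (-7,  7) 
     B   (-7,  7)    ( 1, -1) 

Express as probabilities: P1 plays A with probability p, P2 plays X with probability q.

p = 0.5, q = 0.5

Work:
Find probabilities that make opponent indifferent:
P2 chooses q to make P1 indifferent between A and B
P1 chooses p to make P2 indifferent between X and Y
Mixed NE: P1 plays (A: 0.5, B: 0.5), P2 plays (X: 0.5, Y: 0.5)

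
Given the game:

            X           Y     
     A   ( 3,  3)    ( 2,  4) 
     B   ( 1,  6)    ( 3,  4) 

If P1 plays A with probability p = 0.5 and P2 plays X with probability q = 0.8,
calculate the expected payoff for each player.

E[P1] = 2.1, E[P2] = 4.4

Work:
E[P1] = p·q·π₁(A,X) + p·(1-q)·π₁(A,Y) + (1-p)·q·π₁(B,X) + (1-p)·(1-q)·π₁(B,Y)
= 0.5·0.8·3 + 0.5·0.2·2 + 0.5·0.8·1 + 0.5·0.2·3
= 2.1

E[P2] = 4.4 (similar calculation)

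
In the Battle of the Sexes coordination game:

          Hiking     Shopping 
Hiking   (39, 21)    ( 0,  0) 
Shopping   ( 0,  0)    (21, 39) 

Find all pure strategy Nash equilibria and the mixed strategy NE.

Pure NE: (Hiking, Hiking) and (Shopping, Shopping); Mixed NE: p = 0.65, q = 0.35

Work:
Check pure NE:
(Hiking, Hiking): (39, 21) - no unilateral deviation beneficial
(Shopping, Shopping): (21, 39) - no unilateral deviation beneficial
Mixed NE: P1 plays Hiking with p = 0.65, P2 plays Hiking with q = 0.35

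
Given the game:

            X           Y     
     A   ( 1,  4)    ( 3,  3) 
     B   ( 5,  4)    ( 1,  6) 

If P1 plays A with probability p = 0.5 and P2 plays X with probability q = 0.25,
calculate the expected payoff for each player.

E[P1] = 2.25, E[P2] = 4.375

Work:
E[P1] = p·q·π₁(A,X) + p·(1-q)·π₁(A,Y) + (1-p)·q·π₁(B,X) + (1-p)·(1-q)·π₁(B,Y)
= 0.5·0.25·1 + 0.5·0.75·3 + 0.5·0.25·5 + 0.5·0.75·1
= 2.25

E[P2] = 4.375 (similar calculation)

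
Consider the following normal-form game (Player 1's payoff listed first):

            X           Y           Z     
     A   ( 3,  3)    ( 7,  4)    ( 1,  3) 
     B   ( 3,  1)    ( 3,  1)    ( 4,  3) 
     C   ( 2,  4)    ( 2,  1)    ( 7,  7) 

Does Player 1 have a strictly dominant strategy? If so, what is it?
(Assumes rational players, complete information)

No strictly dominant strategy exists for Player 1

Work:
A strategy strictly dominates another if it gives a strictly higher payoff against every opponent action. Compare each pair of P1's strategies column-by-column:
  A vs B: [3 vs 3, 7 vs 3, 1 vs 4] → A does not strictly dominate B (column X: 3 ≤ 3)
  A vs C: [3 vs 2, 7 vs 2, 1 vs 7] → A does not strictly dominate C (column Z: 1 ≤ 7)
  B vs A: [3 vs 3, 3 vs 7, 4 vs 1] → B does not strictly dominate A (column X: 3 ≤ 3)
  B vs C: [3 vs 2, 3 vs 2, 4 vs 7] → B does not strictly dominate C (column Z: 4 ≤ 7)
  C vs A: [2 vs 3, 2 vs 7, 7 vs 1] → C does not strictly dominate A (column X: 2 ≤ 3)
  C vs B: [2 vs 3, 2 vs 3, 7 vs 4] → C does not strictly dominate B (column X: 2 ≤ 3)
No single strategy strictly dominates all others → no strictly dominant strategy.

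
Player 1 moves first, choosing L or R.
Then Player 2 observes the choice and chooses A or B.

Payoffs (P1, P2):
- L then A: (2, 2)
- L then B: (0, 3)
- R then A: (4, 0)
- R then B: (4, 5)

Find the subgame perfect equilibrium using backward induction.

P1 plays R, P2 plays B after L and B after R; Payoff (4, 5)

Work:
Backward induction:
After L: P2 chooses B → P1 gets 0
After R: P2 chooses B → P1 gets 4
P1 chooses R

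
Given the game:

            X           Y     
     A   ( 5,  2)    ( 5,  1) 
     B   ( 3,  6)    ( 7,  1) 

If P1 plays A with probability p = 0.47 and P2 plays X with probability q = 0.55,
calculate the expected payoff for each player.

E[P1] = 4.894, E[P2] = 2.716

Work:
E[P1] = p·q·π₁(A,X) + p·(1-q)·π₁(A,Y) + (1-p)·q·π₁(B,X) + (1-p)·(1-q)·π₁(B,Y)
= 0.47·0.55·5 + 0.47·0.45·5 + 0.53·0.55·3 + 0.53·0.45·7
= 4.894

E[P2] = 2.716 (similar calculation)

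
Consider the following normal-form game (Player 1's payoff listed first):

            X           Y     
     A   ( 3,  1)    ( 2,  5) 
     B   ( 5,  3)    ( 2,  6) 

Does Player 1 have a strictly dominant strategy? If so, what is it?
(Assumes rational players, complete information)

No strictly dominant strategy exists for Player 1

Work:
A strategy strictly dominates another if it gives a strictly higher payoff against every opponent action. Compare each pair of P1's strategies column-by-column:
  A vs B: [3 vs 5, 2 vs 2] → A does not strictly dominate B (column X: 3 ≤ 5)
  B vs A: [5 vs 3, 2 vs 2] → B does not strictly dominate A (column Y: 2 ≤ 2)
No single strategy strictly dominates all others → no strictly dominant strategy.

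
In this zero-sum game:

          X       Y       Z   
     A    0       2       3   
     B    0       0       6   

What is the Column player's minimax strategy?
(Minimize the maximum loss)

Column should play X, value = 0

Work:
Column player minimizes Row's maximum payoff:
Column X: max payoff to Row = 0
Column Y: max payoff to Row = 2
Column Z: max payoff to Row = 6
Minimum is 0, achieved by column X.
Minimax strategy: X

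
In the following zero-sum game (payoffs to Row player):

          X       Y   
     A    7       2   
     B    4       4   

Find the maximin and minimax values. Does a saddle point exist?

Maximin = 4, Minimax = 4, Saddle: True

Work:
Row minimums: [2, 4] → maximin = 4
Column maximums: [7, 4] → minimax = 4
Saddle point exists! Game value = 4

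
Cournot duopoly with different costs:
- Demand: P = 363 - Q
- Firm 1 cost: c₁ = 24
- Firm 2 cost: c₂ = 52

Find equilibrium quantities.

q₁* = 122.33, q₂* = 94.33

Work:
Reaction: q₁ = (363 - 24 - q₂)/2
Reaction: q₂ = (363 - 52 - q₁)/2
Solve simultaneously:
q₁* = (363 - 2×24 + 52)/3 = 122.33
q₂* = (363 - 2×52 + 24)/3 = 94.33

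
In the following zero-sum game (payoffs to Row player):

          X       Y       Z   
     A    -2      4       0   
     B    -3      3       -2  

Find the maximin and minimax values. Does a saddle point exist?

Maximin = -2, Minimax = -2, Saddle: True

Work:
Row minimums: [-2, -3] → maximin = -2
Column maximums: [-2, 4, 0] → minimax = -2
Saddle point exists! Game value = -2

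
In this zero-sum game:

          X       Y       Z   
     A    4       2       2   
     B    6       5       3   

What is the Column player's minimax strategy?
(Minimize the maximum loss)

Column should play Z, value = 3

Work:
Column player minimizes Row's maximum payoff:
Column X: max payoff to Row = 6
Column Y: max payoff to Row = 5
Column Z: max payoff to Row = 3
Minimum is 3, achieved by column Z.
Minimax strategy: Z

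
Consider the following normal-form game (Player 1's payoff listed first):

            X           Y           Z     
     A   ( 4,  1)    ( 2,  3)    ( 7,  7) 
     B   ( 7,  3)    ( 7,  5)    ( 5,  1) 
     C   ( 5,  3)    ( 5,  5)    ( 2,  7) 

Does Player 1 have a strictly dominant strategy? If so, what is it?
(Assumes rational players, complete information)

No strictly dominant strategy exists for Player 1

Work:
A strategy strictly dominates another if it gives a strictly higher payoff against every opponent action. Compare each pair of P1's strategies column-by-column:
  A vs B: [4 vs 7, 2 vs 7, 7 vs 5] → A does not strictly dominate B (column X: 4 ≤ 7)
  A vs C: [4 vs 5, 2 vs 5, 7 vs 2] → A does not strictly dominate C (column X: 4 ≤ 5)
  B vs A: [7 vs 4, 7 vs 2, 5 vs 7] → B does not strictly dominate A (column Z: 5 ≤ 7)
  B vs C: [7 vs 5, 7 vs 5, 5 vs 2] → B strictly dominates C
  C vs A: [5 vs 4, 5 vs 2, 2 vs 7] → C does not strictly dominate A (column Z: 2 ≤ 7)
  C vs B: [5 vs 7, 5 vs 7, 2 vs 5] → C does not strictly dominate B (column X: 5 ≤ 7)
No single strategy strictly dominates all others → no strictly dominant strategy.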